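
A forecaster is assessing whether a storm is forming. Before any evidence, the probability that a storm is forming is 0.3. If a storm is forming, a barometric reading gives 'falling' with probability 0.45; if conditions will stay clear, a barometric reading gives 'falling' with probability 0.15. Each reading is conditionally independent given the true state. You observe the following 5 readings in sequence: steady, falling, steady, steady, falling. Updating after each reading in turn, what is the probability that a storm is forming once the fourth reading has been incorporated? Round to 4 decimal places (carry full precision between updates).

0.2583

After 'steady': P(storm) = 0.55·0.3000 / (0.55·0.3000 + 0.85·0.7000) ≈ 0.2171
After 'falling': P(storm) = 0.45·0.2171 / (0.45·0.2171 + 0.15·0.7829) ≈ 0.4541
After 'steady': P(storm) = 0.55·0.4541 / (0.55·0.4541 + 0.85·0.5459) ≈ 0.3499
After 'steady': P(storm) = 0.55·0.3499 / (0.55·0.3499 + 0.85·0.6501) ≈ 0.2583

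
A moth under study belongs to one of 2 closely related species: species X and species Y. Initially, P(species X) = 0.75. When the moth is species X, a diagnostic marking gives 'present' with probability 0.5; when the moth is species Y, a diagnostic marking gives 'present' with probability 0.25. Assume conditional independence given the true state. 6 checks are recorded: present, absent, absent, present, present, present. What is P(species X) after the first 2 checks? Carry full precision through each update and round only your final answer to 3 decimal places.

After 'present': P(species X) = 0.5·0.7500 / (0.5·0.7500 + 0.25·0.2500) ≈ 0.8571
After 'absent': P(species X) = 0.5·0.8571 / (0.5·0.8571 + 0.75·0.1429) ≈ 0.8000

0.800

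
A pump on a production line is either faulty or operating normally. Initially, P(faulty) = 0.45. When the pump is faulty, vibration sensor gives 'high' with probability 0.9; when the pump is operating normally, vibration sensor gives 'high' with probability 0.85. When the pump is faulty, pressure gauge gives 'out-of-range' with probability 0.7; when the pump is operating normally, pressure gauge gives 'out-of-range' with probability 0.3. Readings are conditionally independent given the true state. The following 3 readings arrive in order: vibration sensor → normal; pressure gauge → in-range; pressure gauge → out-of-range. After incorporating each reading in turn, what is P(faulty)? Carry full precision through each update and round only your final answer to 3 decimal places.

0.353

After vibration sensor='normal': P(faulty) = 0.1·0.4500 / (0.1·0.4500 + 0.15·0.5500) ≈ 0.3529
After pressure gauge='in-range': P(faulty) = 0.3·0.3529 / (0.3·0.3529 + 0.7·0.6471) ≈ 0.1895
After pressure gauge='out-of-range': P(faulty) = 0.7·0.1895 / (0.7·0.1895 + 0.3·0.8105) ≈ 0.3529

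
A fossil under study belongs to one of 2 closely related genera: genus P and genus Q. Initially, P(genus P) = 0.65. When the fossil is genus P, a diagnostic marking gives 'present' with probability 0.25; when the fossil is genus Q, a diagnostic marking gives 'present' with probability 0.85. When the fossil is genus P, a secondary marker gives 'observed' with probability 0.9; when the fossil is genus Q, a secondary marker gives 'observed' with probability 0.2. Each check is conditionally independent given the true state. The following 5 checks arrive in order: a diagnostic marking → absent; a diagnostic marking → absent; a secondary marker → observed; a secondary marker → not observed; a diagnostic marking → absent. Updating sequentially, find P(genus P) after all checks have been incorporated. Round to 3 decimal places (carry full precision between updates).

Each posterior becomes the prior for the next update.
After a diagnostic marking='absent': P(genus P) = 0.75·0.6500 / (0.75·0.6500 + 0.15·0.3500) ≈ 0.9028
After a diagnostic marking='absent': P(genus P) = 0.75·0.9028 / (0.75·0.9028 + 0.15·0.0972) ≈ 0.9789
After a secondary marker='observed': P(genus P) = 0.9·0.9789 / (0.9·0.9789 + 0.2·0.0211) ≈ 0.9952
After a secondary marker='not observed': P(genus P) = 0.1·0.9952 / (0.1·0.9952 + 0.8·0.0048) ≈ 0.9631
After a diagnostic marking='absent': P(genus P) = 0.75·0.9631 / (0.75·0.9631 + 0.15·0.0369) ≈ 0.9924

0.992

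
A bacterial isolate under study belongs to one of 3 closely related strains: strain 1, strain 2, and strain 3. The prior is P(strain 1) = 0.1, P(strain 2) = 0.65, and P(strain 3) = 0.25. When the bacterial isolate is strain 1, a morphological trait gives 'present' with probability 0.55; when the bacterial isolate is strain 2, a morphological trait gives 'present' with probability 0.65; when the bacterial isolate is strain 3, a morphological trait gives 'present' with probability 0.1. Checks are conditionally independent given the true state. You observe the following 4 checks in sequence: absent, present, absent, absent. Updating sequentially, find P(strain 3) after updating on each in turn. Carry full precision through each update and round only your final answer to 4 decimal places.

0.4407

After 'absent': normaliser = 0.45·0.1000 + 0.35·0.6500 + 0.9·0.2500; P(strain 1) ≈ 0.0905, P(strain 2) ≈ 0.4573, P(strain 3) ≈ 0.4523
After 'present': normaliser = 0.55·0.0905 + 0.65·0.4573 + 0.1·0.4523; P(strain 1) ≈ 0.1268, P(strain 2) ≈ 0.7578, P(strain 3) ≈ 0.1153
After 'absent': normaliser = 0.45·0.1268 + 0.35·0.7578 + 0.9·0.1153; P(strain 1) ≈ 0.1340, P(strain 2) ≈ 0.6225, P(strain 3) ≈ 0.2436
After 'absent': normaliser = 0.45·0.1340 + 0.35·0.6225 + 0.9·0.2436; P(strain 1) ≈ 0.1212, P(strain 2) ≈ 0.4381, P(strain 3) ≈ 0.4407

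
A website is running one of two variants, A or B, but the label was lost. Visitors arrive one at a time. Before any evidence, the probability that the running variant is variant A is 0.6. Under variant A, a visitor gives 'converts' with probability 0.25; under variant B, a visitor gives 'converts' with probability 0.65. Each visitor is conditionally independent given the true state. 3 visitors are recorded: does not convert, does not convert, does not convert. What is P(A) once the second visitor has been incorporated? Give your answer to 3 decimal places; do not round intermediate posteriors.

After 'does not convert': P(A) = 0.75·0.6000 / (0.75·0.6000 + 0.35·0.4000) ≈ 0.7627
After 'does not convert': P(A) = 0.75·0.7627 / (0.75·0.7627 + 0.35·0.2373) ≈ 0.8732

0.873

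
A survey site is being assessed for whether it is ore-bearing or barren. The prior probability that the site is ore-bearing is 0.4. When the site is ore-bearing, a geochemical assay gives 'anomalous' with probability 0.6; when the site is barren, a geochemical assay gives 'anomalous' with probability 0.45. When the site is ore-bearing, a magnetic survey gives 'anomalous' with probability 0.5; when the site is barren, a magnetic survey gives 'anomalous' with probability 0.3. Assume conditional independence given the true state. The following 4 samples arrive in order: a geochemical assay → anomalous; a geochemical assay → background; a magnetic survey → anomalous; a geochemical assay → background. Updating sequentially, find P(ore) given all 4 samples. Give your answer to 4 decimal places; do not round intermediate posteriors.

After a geochemical assay='anomalous': P(ore) = 0.6·0.4000 / (0.6·0.4000 + 0.45·0.6000) ≈ 0.4706
After a geochemical assay='background': P(ore) = 0.4·0.4706 / (0.4·0.4706 + 0.55·0.5294) ≈ 0.3926
After a magnetic survey='anomalous': P(ore) = 0.5·0.3926 / (0.5·0.3926 + 0.3·0.6074) ≈ 0.5186
After a geochemical assay='background': P(ore) = 0.4·0.5186 / (0.4·0.5186 + 0.55·0.4814) ≈ 0.4393

0.4393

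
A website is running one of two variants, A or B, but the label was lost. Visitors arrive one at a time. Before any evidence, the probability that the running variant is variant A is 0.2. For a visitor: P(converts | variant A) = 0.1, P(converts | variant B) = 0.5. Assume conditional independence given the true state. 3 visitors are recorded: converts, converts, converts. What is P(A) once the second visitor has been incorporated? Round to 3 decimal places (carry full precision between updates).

0.010

Apply Bayes' rule sequentially, carrying P(A) forward.
After 'converts': P(A) = 0.1·0.2000 / (0.1·0.2000 + 0.5·0.8000) ≈ 0.0476
After 'converts': P(A) = 0.1·0.0476 / (0.1·0.0476 + 0.5·0.9524) ≈ 0.0099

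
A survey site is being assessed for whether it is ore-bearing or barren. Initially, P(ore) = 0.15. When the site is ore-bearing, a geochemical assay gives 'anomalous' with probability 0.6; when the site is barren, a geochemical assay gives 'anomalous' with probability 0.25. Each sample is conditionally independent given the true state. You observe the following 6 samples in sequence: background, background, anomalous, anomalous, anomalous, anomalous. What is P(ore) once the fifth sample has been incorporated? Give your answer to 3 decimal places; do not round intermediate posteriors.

After 'background': P(ore) = 0.4·0.1500 / (0.4·0.1500 + 0.75·0.8500) ≈ 0.0860
After 'background': P(ore) = 0.4·0.0860 / (0.4·0.0860 + 0.75·0.9140) ≈ 0.0478
After 'anomalous': P(ore) = 0.6·0.0478 / (0.6·0.0478 + 0.25·0.9522) ≈ 0.1075
After 'anomalous': P(ore) = 0.6·0.1075 / (0.6·0.1075 + 0.25·0.8925) ≈ 0.2243
After 'anomalous': P(ore) = 0.6·0.2243 / (0.6·0.2243 + 0.25·0.7757) ≈ 0.4097

0.410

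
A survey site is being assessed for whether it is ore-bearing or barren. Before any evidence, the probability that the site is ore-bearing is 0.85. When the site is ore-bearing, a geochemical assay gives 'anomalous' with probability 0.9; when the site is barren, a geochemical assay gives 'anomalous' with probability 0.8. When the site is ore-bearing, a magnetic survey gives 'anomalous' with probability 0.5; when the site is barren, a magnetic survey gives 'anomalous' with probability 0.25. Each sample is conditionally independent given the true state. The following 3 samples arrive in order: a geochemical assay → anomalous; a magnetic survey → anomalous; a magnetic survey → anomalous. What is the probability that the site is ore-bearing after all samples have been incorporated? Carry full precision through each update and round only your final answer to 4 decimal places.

After a geochemical assay='anomalous': P(ore) = 0.9·0.8500 / (0.9·0.8500 + 0.8·0.1500) ≈ 0.8644
After a magnetic survey='anomalous': P(ore) = 0.5·0.8644 / (0.5·0.8644 + 0.25·0.1356) ≈ 0.9273
After a magnetic survey='anomalous': P(ore) = 0.5·0.9273 / (0.5·0.9273 + 0.25·0.0727) ≈ 0.9623

0.9623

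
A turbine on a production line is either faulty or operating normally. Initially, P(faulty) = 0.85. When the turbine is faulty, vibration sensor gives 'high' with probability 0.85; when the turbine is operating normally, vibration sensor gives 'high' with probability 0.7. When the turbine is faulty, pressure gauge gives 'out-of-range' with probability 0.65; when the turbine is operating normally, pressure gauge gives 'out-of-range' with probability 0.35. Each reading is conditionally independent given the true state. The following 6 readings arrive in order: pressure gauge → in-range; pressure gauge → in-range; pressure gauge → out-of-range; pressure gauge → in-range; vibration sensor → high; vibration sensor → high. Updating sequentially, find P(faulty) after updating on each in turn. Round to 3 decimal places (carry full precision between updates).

After pressure gauge='in-range': P(faulty) = 0.35·0.8500 / (0.35·0.8500 + 0.65·0.1500) ≈ 0.7532
After pressure gauge='in-range': P(faulty) = 0.35·0.7532 / (0.35·0.7532 + 0.65·0.2468) ≈ 0.6216
After pressure gauge='out-of-range': P(faulty) = 0.65·0.6216 / (0.65·0.6216 + 0.35·0.3784) ≈ 0.7532
After pressure gauge='in-range': P(faulty) = 0.35·0.7532 / (0.35·0.7532 + 0.65·0.2468) ≈ 0.6216
After vibration sensor='high': P(faulty) = 0.85·0.6216 / (0.85·0.6216 + 0.7·0.3784) ≈ 0.6661
After vibration sensor='high': P(faulty) = 0.85·0.6661 / (0.85·0.6661 + 0.7·0.3339) ≈ 0.7078

0.708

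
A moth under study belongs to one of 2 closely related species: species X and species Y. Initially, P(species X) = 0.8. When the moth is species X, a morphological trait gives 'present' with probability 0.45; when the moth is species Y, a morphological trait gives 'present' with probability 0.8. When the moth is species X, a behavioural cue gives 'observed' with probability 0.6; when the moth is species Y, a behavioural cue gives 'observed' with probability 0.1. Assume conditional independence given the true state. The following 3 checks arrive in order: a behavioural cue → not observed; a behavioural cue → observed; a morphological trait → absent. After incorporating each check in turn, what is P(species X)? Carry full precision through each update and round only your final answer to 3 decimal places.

Apply Bayes' rule sequentially, carrying P(species X) forward.
After a behavioural cue='not observed': P(species X) = 0.4·0.8000 / (0.4·0.8000 + 0.9·0.2000) ≈ 0.6400
After a behavioural cue='observed': P(species X) = 0.6·0.6400 / (0.6·0.6400 + 0.1·0.3600) ≈ 0.9143
After a morphological trait='absent': P(species X) = 0.55·0.9143 / (0.55·0.9143 + 0.2·0.0857) ≈ 0.9670

0.967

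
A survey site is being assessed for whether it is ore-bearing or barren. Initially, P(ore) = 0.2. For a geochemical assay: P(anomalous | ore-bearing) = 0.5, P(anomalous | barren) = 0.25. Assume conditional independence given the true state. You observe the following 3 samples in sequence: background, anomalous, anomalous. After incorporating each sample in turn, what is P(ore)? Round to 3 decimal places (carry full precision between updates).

After 'background': P(ore) = 0.5·0.2000 / (0.5·0.2000 + 0.75·0.8000) ≈ 0.1429
After 'anomalous': P(ore) = 0.5·0.1429 / (0.5·0.1429 + 0.25·0.8571) ≈ 0.2500
After 'anomalous': P(ore) = 0.5·0.2500 / (0.5·0.2500 + 0.25·0.7500) ≈ 0.4000

0.400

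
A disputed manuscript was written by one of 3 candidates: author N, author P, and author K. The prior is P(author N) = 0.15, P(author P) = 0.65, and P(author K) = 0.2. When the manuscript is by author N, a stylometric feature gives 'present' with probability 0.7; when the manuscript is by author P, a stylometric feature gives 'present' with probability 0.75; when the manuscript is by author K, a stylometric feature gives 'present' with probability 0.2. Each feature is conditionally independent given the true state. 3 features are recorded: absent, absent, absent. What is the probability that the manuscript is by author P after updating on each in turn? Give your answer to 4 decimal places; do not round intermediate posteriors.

0.0871

After 'absent': normaliser = 0.3·0.1500 + 0.25·0.6500 + 0.8·0.2000; P(author N) ≈ 0.1224, P(author P) ≈ 0.4422, P(author K) ≈ 0.4354
After 'absent': normaliser = 0.3·0.1224 + 0.25·0.4422 + 0.8·0.4354; P(author N) ≈ 0.0741, P(author P) ≈ 0.2231, P(author K) ≈ 0.7028
After 'absent': normaliser = 0.3·0.0741 + 0.25·0.2231 + 0.8·0.7028; P(author N) ≈ 0.0347, P(author P) ≈ 0.0871, P(author K) ≈ 0.8782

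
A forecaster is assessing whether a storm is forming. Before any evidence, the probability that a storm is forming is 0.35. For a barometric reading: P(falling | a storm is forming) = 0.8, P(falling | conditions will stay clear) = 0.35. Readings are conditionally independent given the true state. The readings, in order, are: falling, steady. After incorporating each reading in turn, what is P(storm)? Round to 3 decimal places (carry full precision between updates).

After 'falling': P(storm) = 0.8·0.3500 / (0.8·0.3500 + 0.35·0.6500) ≈ 0.5517
After 'steady': P(storm) = 0.2·0.5517 / (0.2·0.5517 + 0.65·0.4483) ≈ 0.2747

0.275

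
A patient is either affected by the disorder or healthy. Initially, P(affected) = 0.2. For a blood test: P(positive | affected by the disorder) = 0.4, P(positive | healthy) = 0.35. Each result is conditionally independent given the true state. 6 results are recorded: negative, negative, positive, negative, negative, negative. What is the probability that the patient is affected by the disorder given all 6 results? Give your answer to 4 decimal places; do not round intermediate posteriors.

After 'negative': P(affected) = 0.6·0.2000 / (0.6·0.2000 + 0.65·0.8000) ≈ 0.1875
After 'negative': P(affected) = 0.6·0.1875 / (0.6·0.1875 + 0.65·0.8125) ≈ 0.1756
After 'positive': P(affected) = 0.4·0.1756 / (0.4·0.1756 + 0.35·0.8244) ≈ 0.1958
After 'negative': P(affected) = 0.6·0.1958 / (0.6·0.1958 + 0.65·0.8042) ≈ 0.1835
After 'negative': P(affected) = 0.6·0.1835 / (0.6·0.1835 + 0.65·0.8165) ≈ 0.1718
After 'negative': P(affected) = 0.6·0.1718 / (0.6·0.1718 + 0.65·0.8282) ≈ 0.1607

0.1607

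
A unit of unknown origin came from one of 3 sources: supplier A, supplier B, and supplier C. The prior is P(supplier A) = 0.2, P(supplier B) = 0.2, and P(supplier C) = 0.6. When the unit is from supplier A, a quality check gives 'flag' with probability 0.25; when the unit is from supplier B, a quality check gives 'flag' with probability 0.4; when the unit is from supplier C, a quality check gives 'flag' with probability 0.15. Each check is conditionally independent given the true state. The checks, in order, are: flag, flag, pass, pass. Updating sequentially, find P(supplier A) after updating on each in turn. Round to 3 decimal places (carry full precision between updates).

0.248

After 'flag': normaliser = 0.25·0.2000 + 0.4·0.2000 + 0.15·0.6000; P(supplier A) ≈ 0.2273, P(supplier B) ≈ 0.3636, P(supplier C) ≈ 0.4091
After 'flag': normaliser = 0.25·0.2273 + 0.4·0.3636 + 0.15·0.4091; P(supplier A) ≈ 0.2155, P(supplier B) ≈ 0.5517, P(supplier C) ≈ 0.2328
After 'pass': normaliser = 0.75·0.2155 + 0.6·0.5517 + 0.85·0.2328; P(supplier A) ≈ 0.2341, P(supplier B) ≈ 0.4794, P(supplier C) ≈ 0.2865
After 'pass': normaliser = 0.75·0.2341 + 0.6·0.4794 + 0.85·0.2865; P(supplier A) ≈ 0.2484, P(supplier B) ≈ 0.4070, P(supplier C) ≈ 0.3446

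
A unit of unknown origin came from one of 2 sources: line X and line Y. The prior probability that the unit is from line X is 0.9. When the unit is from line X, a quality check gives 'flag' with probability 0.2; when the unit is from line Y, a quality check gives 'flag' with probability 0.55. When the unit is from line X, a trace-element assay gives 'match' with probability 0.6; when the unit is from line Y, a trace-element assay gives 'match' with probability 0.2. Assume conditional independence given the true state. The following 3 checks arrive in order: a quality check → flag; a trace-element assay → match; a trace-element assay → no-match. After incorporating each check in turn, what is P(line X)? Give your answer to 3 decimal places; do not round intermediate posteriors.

0.831

After a quality check='flag': P(line X) = 0.2·0.9000 / (0.2·0.9000 + 0.55·0.1000) ≈ 0.7660
After a trace-element assay='match': P(line X) = 0.6·0.7660 / (0.6·0.7660 + 0.2·0.2340) ≈ 0.9076
After a trace-element assay='no-match': P(line X) = 0.4·0.9076 / (0.4·0.9076 + 0.8·0.0924) ≈ 0.8308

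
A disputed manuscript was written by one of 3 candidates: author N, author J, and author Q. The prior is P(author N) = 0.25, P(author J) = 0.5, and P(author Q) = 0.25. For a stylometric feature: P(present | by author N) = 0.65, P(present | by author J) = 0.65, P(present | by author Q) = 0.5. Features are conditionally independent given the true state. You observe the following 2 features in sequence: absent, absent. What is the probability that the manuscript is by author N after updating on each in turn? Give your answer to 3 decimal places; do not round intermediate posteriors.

After 'absent': normaliser = 0.35·0.2500 + 0.35·0.5000 + 0.5·0.2500; P(author N) ≈ 0.2258, P(author J) ≈ 0.4516, P(author Q) ≈ 0.3226
After 'absent': normaliser = 0.35·0.2258 + 0.35·0.4516 + 0.5·0.3226; P(author N) ≈ 0.1984, P(author J) ≈ 0.3968, P(author Q) ≈ 0.4049

0.198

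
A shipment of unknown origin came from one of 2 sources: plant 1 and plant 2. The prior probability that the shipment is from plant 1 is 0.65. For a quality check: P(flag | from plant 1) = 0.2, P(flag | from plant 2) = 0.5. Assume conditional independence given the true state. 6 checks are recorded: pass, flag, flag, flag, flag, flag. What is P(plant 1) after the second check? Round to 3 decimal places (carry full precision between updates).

After 'pass': P(plant 1) = 0.8·0.6500 / (0.8·0.6500 + 0.5·0.3500) ≈ 0.7482
After 'flag': P(plant 1) = 0.2·0.7482 / (0.2·0.7482 + 0.5·0.2518) ≈ 0.5431

0.543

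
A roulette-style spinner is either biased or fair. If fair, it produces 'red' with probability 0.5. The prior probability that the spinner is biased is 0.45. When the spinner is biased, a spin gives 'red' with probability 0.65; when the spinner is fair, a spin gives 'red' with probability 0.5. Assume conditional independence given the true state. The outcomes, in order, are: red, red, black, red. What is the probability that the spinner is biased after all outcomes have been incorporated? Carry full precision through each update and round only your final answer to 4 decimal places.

After 'red': P(biased) = 0.65·0.4500 / (0.65·0.4500 + 0.5·0.5500) ≈ 0.5154
After 'red': P(biased) = 0.65·0.5154 / (0.65·0.5154 + 0.5·0.4846) ≈ 0.5803
After 'black': P(biased) = 0.35·0.5803 / (0.35·0.5803 + 0.5·0.4197) ≈ 0.4918
After 'red': P(biased) = 0.65·0.4918 / (0.65·0.4918 + 0.5·0.5082) ≈ 0.5572

0.5572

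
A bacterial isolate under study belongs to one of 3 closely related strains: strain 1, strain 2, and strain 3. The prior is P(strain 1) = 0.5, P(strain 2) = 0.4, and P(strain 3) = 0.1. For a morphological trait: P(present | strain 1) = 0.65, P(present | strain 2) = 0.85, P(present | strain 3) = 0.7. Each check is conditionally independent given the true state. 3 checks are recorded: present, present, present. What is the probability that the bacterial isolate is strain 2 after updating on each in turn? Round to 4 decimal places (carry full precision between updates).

0.5887

Apply Bayes' rule sequentially, carrying P(strain 2) forward.
After 'present': normaliser = 0.65·0.5000 + 0.85·0.4000 + 0.7·0.1000; P(strain 1) ≈ 0.4422, P(strain 2) ≈ 0.4626, P(strain 3) ≈ 0.0952
After 'present': normaliser = 0.65·0.4422 + 0.85·0.4626 + 0.7·0.0952; P(strain 1) ≈ 0.3846, P(strain 2) ≈ 0.5262, P(strain 3) ≈ 0.0892
After 'present': normaliser = 0.65·0.3846 + 0.85·0.5262 + 0.7·0.0892; P(strain 1) ≈ 0.3291, P(strain 2) ≈ 0.5887, P(strain 3) ≈ 0.0822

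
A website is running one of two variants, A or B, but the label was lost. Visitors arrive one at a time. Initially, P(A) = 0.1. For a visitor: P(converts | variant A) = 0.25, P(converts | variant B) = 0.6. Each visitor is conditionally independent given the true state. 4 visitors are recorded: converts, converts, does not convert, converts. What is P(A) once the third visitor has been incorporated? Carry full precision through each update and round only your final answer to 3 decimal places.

0.035

Apply Bayes' rule sequentially, carrying P(A) forward.
After 'converts': P(A) = 0.25·0.1000 / (0.25·0.1000 + 0.6·0.9000) ≈ 0.0442
After 'converts': P(A) = 0.25·0.0442 / (0.25·0.0442 + 0.6·0.9558) ≈ 0.0189
After 'does not convert': P(A) = 0.75·0.0189 / (0.75·0.0189 + 0.4·0.9811) ≈ 0.0349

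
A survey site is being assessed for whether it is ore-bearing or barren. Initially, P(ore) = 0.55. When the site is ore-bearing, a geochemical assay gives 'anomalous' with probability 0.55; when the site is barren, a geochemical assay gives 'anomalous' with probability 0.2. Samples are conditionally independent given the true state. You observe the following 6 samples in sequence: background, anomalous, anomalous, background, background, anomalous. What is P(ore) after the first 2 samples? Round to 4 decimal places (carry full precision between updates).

Each posterior becomes the prior for the next update.
After 'background': P(ore) = 0.45·0.5500 / (0.45·0.5500 + 0.8·0.4500) ≈ 0.4074
After 'anomalous': P(ore) = 0.55·0.4074 / (0.55·0.4074 + 0.2·0.5926) ≈ 0.6541

0.6541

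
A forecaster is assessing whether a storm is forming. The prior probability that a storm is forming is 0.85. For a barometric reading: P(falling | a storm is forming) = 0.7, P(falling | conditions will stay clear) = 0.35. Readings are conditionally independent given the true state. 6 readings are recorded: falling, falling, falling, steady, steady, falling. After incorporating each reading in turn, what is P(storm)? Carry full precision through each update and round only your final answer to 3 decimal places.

After 'falling': P(storm) = 0.7·0.8500 / (0.7·0.8500 + 0.35·0.1500) ≈ 0.9189
After 'falling': P(storm) = 0.7·0.9189 / (0.7·0.9189 + 0.35·0.0811) ≈ 0.9577
After 'falling': P(storm) = 0.7·0.9577 / (0.7·0.9577 + 0.35·0.0423) ≈ 0.9784
After 'steady': P(storm) = 0.3·0.9784 / (0.3·0.9784 + 0.65·0.0216) ≈ 0.9544
After 'steady': P(storm) = 0.3·0.9544 / (0.3·0.9544 + 0.65·0.0456) ≈ 0.9062
After 'falling': P(storm) = 0.7·0.9062 / (0.7·0.9062 + 0.35·0.0938) ≈ 0.9508

0.951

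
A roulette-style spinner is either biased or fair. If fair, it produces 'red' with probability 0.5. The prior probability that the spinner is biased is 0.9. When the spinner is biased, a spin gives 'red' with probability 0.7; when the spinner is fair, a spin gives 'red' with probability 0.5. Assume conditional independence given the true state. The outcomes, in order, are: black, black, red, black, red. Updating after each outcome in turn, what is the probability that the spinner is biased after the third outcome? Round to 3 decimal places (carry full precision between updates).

0.819

After 'black': P(biased) = 0.3·0.9000 / (0.3·0.9000 + 0.5·0.1000) ≈ 0.8438
After 'black': P(biased) = 0.3·0.8438 / (0.3·0.8438 + 0.5·0.1562) ≈ 0.7642
After 'red': P(biased) = 0.7·0.7642 / (0.7·0.7642 + 0.5·0.2358) ≈ 0.8194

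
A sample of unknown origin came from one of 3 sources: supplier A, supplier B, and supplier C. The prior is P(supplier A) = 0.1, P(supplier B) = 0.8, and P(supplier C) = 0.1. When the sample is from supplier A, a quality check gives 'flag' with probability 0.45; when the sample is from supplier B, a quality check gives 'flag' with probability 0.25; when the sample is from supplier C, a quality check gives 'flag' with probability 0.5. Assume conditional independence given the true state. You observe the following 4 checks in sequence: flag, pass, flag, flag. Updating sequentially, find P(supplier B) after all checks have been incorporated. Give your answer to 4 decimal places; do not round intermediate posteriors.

After 'flag': normaliser = 0.45·0.1000 + 0.25·0.8000 + 0.5·0.1000; P(supplier A) ≈ 0.1525, P(supplier B) ≈ 0.6780, P(supplier C) ≈ 0.1695
After 'pass': normaliser = 0.55·0.1525 + 0.75·0.6780 + 0.5·0.1695; P(supplier A) ≈ 0.1239, P(supplier B) ≈ 0.7509, P(supplier C) ≈ 0.1252
After 'flag': normaliser = 0.45·0.1239 + 0.25·0.7509 + 0.5·0.1252; P(supplier A) ≈ 0.1822, P(supplier B) ≈ 0.6134, P(supplier C) ≈ 0.2045
After 'flag': normaliser = 0.45·0.1822 + 0.25·0.6134 + 0.5·0.2045; P(supplier A) ≈ 0.2429, P(supplier B) ≈ 0.4543, P(supplier C) ≈ 0.3029

0.4543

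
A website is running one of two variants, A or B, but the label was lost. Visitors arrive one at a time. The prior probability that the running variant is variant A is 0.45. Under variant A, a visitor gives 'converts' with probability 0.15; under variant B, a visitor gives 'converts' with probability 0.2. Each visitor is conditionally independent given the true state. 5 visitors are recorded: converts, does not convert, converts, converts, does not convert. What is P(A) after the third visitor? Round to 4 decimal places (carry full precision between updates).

0.3284

After 'converts': P(A) = 0.15·0.4500 / (0.15·0.4500 + 0.2·0.5500) ≈ 0.3803
After 'does not convert': P(A) = 0.85·0.3803 / (0.85·0.3803 + 0.8·0.6197) ≈ 0.3947
After 'converts': P(A) = 0.15·0.3947 / (0.15·0.3947 + 0.2·0.6053) ≈ 0.3284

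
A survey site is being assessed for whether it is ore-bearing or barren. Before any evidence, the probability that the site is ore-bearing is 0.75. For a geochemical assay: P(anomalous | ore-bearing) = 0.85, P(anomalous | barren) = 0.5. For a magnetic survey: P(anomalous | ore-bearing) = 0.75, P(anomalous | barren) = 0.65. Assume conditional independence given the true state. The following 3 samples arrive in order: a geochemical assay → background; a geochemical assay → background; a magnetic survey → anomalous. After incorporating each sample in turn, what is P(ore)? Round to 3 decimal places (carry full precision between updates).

0.238

After a geochemical assay='background': P(ore) = 0.15·0.7500 / (0.15·0.7500 + 0.5·0.2500) ≈ 0.4737
After a geochemical assay='background': P(ore) = 0.15·0.4737 / (0.15·0.4737 + 0.5·0.5263) ≈ 0.2126
After a magnetic survey='anomalous': P(ore) = 0.75·0.2126 / (0.75·0.2126 + 0.65·0.7874) ≈ 0.2375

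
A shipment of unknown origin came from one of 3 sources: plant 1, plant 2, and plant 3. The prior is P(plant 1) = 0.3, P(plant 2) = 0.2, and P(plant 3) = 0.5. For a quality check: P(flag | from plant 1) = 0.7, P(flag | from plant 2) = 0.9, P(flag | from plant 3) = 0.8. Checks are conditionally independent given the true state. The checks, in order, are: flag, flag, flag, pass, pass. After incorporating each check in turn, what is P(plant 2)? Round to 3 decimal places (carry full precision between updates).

Each posterior becomes the prior for the next update.
After 'flag': normaliser = 0.7·0.3000 + 0.9·0.2000 + 0.8·0.5000; P(plant 1) ≈ 0.2658, P(plant 2) ≈ 0.2278, P(plant 3) ≈ 0.5063
After 'flag': normaliser = 0.7·0.2658 + 0.9·0.2278 + 0.8·0.5063; P(plant 1) ≈ 0.2337, P(plant 2) ≈ 0.2576, P(plant 3) ≈ 0.5087
After 'flag': normaliser = 0.7·0.2337 + 0.9·0.2576 + 0.8·0.5087; P(plant 1) ≈ 0.2039, P(plant 2) ≈ 0.2889, P(plant 3) ≈ 0.5072
After 'pass': normaliser = 0.3·0.2039 + 0.1·0.2889 + 0.2·0.5072; P(plant 1) ≈ 0.3194, P(plant 2) ≈ 0.1509, P(plant 3) ≈ 0.5297
After 'pass': normaliser = 0.3·0.3194 + 0.1·0.1509 + 0.2·0.5297; P(plant 1) ≈ 0.4419, P(plant 2) ≈ 0.0696, P(plant 3) ≈ 0.4886

0.070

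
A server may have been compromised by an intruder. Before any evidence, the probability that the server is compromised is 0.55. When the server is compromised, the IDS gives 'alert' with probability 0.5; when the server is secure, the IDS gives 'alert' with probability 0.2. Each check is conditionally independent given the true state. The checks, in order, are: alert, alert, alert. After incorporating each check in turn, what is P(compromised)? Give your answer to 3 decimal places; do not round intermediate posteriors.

After 'alert': P(compromised) = 0.5·0.5500 / (0.5·0.5500 + 0.2·0.4500) ≈ 0.7534
After 'alert': P(compromised) = 0.5·0.7534 / (0.5·0.7534 + 0.2·0.2466) ≈ 0.8842
After 'alert': P(compromised) = 0.5·0.8842 / (0.5·0.8842 + 0.2·0.1158) ≈ 0.9502

0.950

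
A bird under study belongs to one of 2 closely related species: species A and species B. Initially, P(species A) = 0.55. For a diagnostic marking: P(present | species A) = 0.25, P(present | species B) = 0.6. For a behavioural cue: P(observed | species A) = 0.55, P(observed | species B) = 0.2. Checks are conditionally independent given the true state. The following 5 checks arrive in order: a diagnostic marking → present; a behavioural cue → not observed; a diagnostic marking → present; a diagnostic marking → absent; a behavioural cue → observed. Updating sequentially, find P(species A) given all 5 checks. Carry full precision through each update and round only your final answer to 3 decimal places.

After a diagnostic marking='present': P(species A) = 0.25·0.5500 / (0.25·0.5500 + 0.6·0.4500) ≈ 0.3374
After a behavioural cue='not observed': P(species A) = 0.45·0.3374 / (0.45·0.3374 + 0.8·0.6626) ≈ 0.2227
After a diagnostic marking='present': P(species A) = 0.25·0.2227 / (0.25·0.2227 + 0.6·0.7773) ≈ 0.1066
After a diagnostic marking='absent': P(species A) = 0.75·0.1066 / (0.75·0.1066 + 0.4·0.8934) ≈ 0.1829
After a behavioural cue='observed': P(species A) = 0.55·0.1829 / (0.55·0.1829 + 0.2·0.8171) ≈ 0.3810

0.381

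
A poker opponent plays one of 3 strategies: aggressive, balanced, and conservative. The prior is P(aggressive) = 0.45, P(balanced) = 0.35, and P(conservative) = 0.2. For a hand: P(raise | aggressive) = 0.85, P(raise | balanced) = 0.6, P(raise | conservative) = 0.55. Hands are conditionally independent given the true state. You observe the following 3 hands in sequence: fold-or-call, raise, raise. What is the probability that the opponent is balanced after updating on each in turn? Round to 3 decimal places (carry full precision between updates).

0.399

After 'fold-or-call': normaliser = 0.15·0.4500 + 0.4·0.3500 + 0.45·0.2000; P(aggressive) ≈ 0.2269, P(balanced) ≈ 0.4706, P(conservative) ≈ 0.3025
After 'raise': normaliser = 0.85·0.2269 + 0.6·0.4706 + 0.55·0.3025; P(aggressive) ≈ 0.3006, P(balanced) ≈ 0.4401, P(conservative) ≈ 0.2593
After 'raise': normaliser = 0.85·0.3006 + 0.6·0.4401 + 0.55·0.2593; P(aggressive) ≈ 0.3858, P(balanced) ≈ 0.3988, P(conservative) ≈ 0.2154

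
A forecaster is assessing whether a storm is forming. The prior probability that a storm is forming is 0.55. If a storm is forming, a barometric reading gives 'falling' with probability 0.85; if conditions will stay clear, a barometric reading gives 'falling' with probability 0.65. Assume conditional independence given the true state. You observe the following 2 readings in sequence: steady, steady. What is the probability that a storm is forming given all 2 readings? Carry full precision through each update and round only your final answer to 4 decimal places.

0.1833

After 'steady': P(storm) = 0.15·0.5500 / (0.15·0.5500 + 0.35·0.4500) ≈ 0.3438
After 'steady': P(storm) = 0.15·0.3438 / (0.15·0.3438 + 0.35·0.6562) ≈ 0.1833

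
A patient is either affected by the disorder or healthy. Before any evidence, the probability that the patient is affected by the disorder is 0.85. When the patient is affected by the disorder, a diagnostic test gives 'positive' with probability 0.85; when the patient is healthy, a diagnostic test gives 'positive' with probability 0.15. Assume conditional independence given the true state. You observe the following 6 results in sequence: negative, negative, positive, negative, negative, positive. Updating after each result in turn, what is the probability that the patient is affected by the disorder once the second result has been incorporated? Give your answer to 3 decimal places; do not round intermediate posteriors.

After 'negative': P(affected) = 0.15·0.8500 / (0.15·0.8500 + 0.85·0.1500) ≈ 0.5000
After 'negative': P(affected) = 0.15·0.5000 / (0.15·0.5000 + 0.85·0.5000) ≈ 0.1500

0.150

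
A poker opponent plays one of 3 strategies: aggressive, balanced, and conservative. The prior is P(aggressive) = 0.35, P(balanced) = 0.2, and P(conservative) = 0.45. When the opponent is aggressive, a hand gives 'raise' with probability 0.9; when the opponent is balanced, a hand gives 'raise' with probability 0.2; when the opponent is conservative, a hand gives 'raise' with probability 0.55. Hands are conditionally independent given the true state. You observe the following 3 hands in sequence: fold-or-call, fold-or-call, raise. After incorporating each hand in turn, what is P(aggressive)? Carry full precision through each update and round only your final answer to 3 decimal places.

0.040

Apply Bayes' rule sequentially, carrying P(aggressive) forward.
After 'fold-or-call': normaliser = 0.1·0.3500 + 0.8·0.2000 + 0.45·0.4500; P(aggressive) ≈ 0.0881, P(balanced) ≈ 0.4025, P(conservative) ≈ 0.5094
After 'fold-or-call': normaliser = 0.1·0.0881 + 0.8·0.4025 + 0.45·0.5094; P(aggressive) ≈ 0.0157, P(balanced) ≈ 0.5750, P(conservative) ≈ 0.4093
After 'raise': normaliser = 0.9·0.0157 + 0.2·0.5750 + 0.55·0.4093; P(aggressive) ≈ 0.0399, P(balanced) ≈ 0.3246, P(conservative) ≈ 0.6355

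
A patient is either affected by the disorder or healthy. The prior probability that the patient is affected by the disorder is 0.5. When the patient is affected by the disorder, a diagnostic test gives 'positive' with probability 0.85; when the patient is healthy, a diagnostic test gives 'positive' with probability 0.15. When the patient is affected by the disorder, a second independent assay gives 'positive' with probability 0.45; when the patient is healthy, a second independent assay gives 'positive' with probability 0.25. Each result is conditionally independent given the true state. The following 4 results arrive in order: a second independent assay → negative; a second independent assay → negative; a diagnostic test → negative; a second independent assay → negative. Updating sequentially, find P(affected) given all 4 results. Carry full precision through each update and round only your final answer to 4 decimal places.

0.0651

After a second independent assay='negative': P(affected) = 0.55·0.5000 / (0.55·0.5000 + 0.75·0.5000) ≈ 0.4231
After a second independent assay='negative': P(affected) = 0.55·0.4231 / (0.55·0.4231 + 0.75·0.5769) ≈ 0.3497
After a diagnostic test='negative': P(affected) = 0.15·0.3497 / (0.15·0.3497 + 0.85·0.6503) ≈ 0.0867
After a second independent assay='negative': P(affected) = 0.55·0.0867 / (0.55·0.0867 + 0.75·0.9133) ≈ 0.0651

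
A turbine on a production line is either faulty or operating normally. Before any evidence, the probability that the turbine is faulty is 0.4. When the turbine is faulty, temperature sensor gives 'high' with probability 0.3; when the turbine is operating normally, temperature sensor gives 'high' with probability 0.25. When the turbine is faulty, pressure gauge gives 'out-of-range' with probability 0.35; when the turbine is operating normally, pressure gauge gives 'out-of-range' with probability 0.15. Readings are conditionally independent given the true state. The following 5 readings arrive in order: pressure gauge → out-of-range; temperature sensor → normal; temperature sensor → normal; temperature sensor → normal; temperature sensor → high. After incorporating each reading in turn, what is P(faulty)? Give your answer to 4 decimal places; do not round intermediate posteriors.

0.6028

After pressure gauge='out-of-range': P(faulty) = 0.35·0.4000 / (0.35·0.4000 + 0.15·0.6000) ≈ 0.6087
After temperature sensor='normal': P(faulty) = 0.7·0.6087 / (0.7·0.6087 + 0.75·0.3913) ≈ 0.5921
After temperature sensor='normal': P(faulty) = 0.7·0.5921 / (0.7·0.5921 + 0.75·0.4079) ≈ 0.5754
After temperature sensor='normal': P(faulty) = 0.7·0.5754 / (0.7·0.5754 + 0.75·0.4246) ≈ 0.5584
After temperature sensor='high': P(faulty) = 0.3·0.5584 / (0.3·0.5584 + 0.25·0.4416) ≈ 0.6028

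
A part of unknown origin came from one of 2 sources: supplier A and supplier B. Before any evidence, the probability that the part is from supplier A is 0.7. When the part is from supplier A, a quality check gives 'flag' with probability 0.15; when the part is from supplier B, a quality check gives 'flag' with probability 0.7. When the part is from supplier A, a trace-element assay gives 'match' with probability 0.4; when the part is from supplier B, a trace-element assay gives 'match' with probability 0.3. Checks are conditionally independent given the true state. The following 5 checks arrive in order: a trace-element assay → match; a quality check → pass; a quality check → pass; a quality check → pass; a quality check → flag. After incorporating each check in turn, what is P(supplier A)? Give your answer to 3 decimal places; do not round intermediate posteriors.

After a trace-element assay='match': P(supplier A) = 0.4·0.7000 / (0.4·0.7000 + 0.3·0.3000) ≈ 0.7568
After a quality check='pass': P(supplier A) = 0.85·0.7568 / (0.85·0.7568 + 0.3·0.2432) ≈ 0.8981
After a quality check='pass': P(supplier A) = 0.85·0.8981 / (0.85·0.8981 + 0.3·0.1019) ≈ 0.9615
After a quality check='pass': P(supplier A) = 0.85·0.9615 / (0.85·0.9615 + 0.3·0.0385) ≈ 0.9861
After a quality check='flag': P(supplier A) = 0.15·0.9861 / (0.15·0.9861 + 0.7·0.0139) ≈ 0.9381

0.938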